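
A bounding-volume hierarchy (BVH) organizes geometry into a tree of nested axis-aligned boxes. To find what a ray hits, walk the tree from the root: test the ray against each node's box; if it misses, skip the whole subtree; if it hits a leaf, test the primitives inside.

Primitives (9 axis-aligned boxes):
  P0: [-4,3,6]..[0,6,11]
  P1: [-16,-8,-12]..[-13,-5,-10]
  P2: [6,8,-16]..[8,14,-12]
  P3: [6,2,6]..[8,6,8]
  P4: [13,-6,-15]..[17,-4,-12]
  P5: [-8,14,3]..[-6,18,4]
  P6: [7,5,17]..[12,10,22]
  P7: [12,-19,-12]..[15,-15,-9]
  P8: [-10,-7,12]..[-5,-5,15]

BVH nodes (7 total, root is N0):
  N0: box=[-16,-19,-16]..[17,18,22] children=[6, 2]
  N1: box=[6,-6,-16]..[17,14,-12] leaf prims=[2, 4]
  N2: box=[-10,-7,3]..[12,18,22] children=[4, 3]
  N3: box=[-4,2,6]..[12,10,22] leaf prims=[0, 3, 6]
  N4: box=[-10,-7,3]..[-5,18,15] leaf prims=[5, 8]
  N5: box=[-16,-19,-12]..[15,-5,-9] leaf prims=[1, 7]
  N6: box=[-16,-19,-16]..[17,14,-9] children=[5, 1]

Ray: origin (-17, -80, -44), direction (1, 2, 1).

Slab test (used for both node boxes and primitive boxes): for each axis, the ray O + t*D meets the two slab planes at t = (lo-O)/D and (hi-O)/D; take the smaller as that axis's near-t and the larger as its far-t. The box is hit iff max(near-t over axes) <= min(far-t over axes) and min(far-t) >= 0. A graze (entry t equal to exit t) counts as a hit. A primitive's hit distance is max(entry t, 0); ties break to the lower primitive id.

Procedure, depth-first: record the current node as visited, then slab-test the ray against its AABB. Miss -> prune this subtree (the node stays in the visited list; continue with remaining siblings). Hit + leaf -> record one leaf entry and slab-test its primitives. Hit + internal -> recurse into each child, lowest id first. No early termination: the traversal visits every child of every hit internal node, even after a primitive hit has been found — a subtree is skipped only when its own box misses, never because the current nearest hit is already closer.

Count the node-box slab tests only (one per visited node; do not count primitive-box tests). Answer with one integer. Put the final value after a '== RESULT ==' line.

Trace the traversal:
N0 x:[1,34] y:[61/2,49] z:[28,66] -> hit [61/2,34], descend [2, 6]
  N2 x:[7,29] y:[73/2,49] z:[47,66] -> miss, prune
  N6 x:[1,34] y:[61/2,47] z:[28,35] -> hit [61/2,34], descend [1, 5]
    N1 x:[23,34] y:[37,47] z:[28,32] -> miss, prune
    N5 x:[1,32] y:[61/2,75/2] z:[32,35] -> hit [32,32] leaf, test {P1(miss), P7@t=32}

order=[0, 2, 6, 1, 5]  |boxes|=5  |leaves|=1  hit=P7

== RESULT ==
5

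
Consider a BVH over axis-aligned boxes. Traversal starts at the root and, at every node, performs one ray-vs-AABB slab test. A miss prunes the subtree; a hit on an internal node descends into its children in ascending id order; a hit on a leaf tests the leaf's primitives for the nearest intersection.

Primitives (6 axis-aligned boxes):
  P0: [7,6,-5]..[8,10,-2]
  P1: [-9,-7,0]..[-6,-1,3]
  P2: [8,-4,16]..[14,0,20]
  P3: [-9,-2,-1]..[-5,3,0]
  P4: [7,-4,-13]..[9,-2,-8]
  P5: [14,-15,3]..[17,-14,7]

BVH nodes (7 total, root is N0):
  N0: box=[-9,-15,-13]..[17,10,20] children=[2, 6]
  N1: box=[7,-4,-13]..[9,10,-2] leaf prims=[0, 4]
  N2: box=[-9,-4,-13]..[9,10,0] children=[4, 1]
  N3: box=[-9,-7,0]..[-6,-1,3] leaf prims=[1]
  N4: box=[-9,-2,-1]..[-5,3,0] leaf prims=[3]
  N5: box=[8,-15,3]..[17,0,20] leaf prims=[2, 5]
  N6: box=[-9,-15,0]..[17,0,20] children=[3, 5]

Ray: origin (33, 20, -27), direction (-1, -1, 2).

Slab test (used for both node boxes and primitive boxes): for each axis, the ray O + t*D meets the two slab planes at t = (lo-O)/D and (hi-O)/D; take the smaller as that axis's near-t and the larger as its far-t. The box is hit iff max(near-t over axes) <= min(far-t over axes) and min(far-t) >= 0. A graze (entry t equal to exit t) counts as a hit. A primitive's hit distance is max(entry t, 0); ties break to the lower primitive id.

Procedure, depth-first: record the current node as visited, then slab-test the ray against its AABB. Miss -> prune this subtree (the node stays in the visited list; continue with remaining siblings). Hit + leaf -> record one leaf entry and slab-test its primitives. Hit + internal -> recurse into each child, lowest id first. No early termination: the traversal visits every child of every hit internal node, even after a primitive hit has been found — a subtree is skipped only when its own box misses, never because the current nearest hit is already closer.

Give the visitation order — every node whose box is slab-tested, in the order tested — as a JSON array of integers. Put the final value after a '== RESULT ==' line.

Trace the traversal:
N0 x:[16,42] y:[10,35] z:[7,47/2] -> hit [16,47/2], descend [2, 6]
  N2 x:[24,42] y:[10,24] z:[7,27/2] -> miss, prune
  N6 x:[16,42] y:[20,35] z:[27/2,47/2] -> hit [20,47/2], descend [3, 5]
    N3 x:[39,42] y:[21,27] z:[27/2,15] -> miss, prune
    N5 x:[16,25] y:[20,35] z:[15,47/2] -> hit [20,47/2] leaf, test {P2@t=43/2, P5(miss)}

5 AABB tests over nodes [0, 2, 6, 3, 5]; 1 leaf entered; closest P2.

== RESULT ==
[0, 2, 6, 3, 5]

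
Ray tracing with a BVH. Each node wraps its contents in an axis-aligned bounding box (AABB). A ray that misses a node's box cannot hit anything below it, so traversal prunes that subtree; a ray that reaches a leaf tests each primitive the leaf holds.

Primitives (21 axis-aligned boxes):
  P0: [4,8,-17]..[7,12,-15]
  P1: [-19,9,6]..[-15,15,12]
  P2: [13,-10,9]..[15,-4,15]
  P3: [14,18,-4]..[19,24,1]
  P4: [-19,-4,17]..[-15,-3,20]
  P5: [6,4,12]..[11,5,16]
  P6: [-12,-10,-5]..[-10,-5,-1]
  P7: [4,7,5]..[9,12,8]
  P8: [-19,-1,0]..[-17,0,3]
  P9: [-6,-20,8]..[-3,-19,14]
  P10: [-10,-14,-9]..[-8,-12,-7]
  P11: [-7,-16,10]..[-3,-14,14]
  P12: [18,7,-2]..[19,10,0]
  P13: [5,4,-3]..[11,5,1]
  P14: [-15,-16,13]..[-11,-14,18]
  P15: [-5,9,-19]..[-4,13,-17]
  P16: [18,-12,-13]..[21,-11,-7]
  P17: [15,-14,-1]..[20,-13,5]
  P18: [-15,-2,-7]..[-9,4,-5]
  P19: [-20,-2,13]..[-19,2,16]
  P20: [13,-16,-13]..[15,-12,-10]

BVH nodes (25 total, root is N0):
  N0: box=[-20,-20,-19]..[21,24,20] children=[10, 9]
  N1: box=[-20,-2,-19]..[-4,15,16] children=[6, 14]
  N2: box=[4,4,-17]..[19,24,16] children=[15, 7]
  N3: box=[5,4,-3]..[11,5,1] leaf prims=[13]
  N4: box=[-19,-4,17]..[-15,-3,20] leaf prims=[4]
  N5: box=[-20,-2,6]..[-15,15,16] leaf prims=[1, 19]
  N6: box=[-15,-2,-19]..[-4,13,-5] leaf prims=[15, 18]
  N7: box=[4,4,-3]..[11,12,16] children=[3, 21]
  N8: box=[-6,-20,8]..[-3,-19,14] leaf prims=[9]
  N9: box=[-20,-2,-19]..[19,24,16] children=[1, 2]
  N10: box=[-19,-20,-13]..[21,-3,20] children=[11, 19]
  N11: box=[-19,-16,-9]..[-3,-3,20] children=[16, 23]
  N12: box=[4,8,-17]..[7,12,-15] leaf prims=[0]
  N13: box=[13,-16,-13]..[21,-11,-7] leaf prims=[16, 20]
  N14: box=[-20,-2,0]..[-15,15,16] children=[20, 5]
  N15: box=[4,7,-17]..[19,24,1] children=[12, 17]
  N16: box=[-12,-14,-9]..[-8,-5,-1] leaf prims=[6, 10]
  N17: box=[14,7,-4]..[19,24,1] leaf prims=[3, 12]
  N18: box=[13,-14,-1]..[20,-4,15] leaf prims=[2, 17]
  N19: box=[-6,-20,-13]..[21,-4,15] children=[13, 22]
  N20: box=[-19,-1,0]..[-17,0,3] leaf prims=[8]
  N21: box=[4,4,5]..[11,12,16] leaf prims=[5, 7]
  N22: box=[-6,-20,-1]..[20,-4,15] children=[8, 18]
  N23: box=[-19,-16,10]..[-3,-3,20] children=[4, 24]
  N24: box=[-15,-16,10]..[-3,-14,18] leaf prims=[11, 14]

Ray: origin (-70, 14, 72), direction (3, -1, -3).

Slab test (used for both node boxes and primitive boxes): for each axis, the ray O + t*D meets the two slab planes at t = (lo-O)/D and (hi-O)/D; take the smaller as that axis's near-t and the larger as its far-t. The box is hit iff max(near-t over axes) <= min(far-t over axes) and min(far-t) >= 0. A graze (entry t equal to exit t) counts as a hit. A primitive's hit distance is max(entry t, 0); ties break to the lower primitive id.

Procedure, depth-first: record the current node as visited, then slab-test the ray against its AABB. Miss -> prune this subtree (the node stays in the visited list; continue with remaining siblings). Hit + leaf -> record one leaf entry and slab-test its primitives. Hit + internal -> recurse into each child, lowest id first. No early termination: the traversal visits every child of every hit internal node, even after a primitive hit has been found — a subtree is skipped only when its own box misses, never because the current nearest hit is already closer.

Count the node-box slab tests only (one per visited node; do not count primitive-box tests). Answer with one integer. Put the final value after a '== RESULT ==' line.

Traverse from the root:
N0 x:[50/3,91/3] y:[-10,34] z:[52/3,91/3] -> hit [52/3,91/3], descend [9, 10]
  N9 x:[50/3,89/3] y:[-10,16] z:[56/3,91/3] -> miss, prune
  N10 x:[17,91/3] y:[17,34] z:[52/3,85/3] -> hit [52/3,85/3], descend [11, 19]
    N11 x:[17,67/3] y:[17,30] z:[52/3,27] -> hit [52/3,67/3], descend [16, 23]
      N16 x:[58/3,62/3] y:[19,28] z:[73/3,27] -> miss, prune
      N23 x:[17,67/3] y:[17,30] z:[52/3,62/3] -> hit [52/3,62/3], descend [4, 24]
        N4 x:[17,55/3] y:[17,18] z:[52/3,55/3] -> hit [52/3,18] leaf, test {P4@t=52/3}
        N24 x:[55/3,67/3] y:[28,30] z:[18,62/3] -> miss, prune
    N19 x:[64/3,91/3] y:[18,34] z:[19,85/3] -> hit [64/3,85/3], descend [13, 22]
      N13 x:[83/3,91/3] y:[25,30] z:[79/3,85/3] -> hit [83/3,85/3] leaf, test {P16(miss), P20@t=83/3}
      N22 x:[64/3,30] y:[18,34] z:[19,73/3] -> hit [64/3,73/3], descend [8, 18]
        N8 x:[64/3,67/3] y:[33,34] z:[58/3,64/3] -> miss, prune
        N18 x:[83/3,30] y:[18,28] z:[19,73/3] -> miss, prune

Summary -> nodes [0, 9, 10, 11, 16, 23, 4, 24, 19, 13, 22, 8, 18]; box-tests=13; leaf-entries=2; first=P4

== RESULT ==
13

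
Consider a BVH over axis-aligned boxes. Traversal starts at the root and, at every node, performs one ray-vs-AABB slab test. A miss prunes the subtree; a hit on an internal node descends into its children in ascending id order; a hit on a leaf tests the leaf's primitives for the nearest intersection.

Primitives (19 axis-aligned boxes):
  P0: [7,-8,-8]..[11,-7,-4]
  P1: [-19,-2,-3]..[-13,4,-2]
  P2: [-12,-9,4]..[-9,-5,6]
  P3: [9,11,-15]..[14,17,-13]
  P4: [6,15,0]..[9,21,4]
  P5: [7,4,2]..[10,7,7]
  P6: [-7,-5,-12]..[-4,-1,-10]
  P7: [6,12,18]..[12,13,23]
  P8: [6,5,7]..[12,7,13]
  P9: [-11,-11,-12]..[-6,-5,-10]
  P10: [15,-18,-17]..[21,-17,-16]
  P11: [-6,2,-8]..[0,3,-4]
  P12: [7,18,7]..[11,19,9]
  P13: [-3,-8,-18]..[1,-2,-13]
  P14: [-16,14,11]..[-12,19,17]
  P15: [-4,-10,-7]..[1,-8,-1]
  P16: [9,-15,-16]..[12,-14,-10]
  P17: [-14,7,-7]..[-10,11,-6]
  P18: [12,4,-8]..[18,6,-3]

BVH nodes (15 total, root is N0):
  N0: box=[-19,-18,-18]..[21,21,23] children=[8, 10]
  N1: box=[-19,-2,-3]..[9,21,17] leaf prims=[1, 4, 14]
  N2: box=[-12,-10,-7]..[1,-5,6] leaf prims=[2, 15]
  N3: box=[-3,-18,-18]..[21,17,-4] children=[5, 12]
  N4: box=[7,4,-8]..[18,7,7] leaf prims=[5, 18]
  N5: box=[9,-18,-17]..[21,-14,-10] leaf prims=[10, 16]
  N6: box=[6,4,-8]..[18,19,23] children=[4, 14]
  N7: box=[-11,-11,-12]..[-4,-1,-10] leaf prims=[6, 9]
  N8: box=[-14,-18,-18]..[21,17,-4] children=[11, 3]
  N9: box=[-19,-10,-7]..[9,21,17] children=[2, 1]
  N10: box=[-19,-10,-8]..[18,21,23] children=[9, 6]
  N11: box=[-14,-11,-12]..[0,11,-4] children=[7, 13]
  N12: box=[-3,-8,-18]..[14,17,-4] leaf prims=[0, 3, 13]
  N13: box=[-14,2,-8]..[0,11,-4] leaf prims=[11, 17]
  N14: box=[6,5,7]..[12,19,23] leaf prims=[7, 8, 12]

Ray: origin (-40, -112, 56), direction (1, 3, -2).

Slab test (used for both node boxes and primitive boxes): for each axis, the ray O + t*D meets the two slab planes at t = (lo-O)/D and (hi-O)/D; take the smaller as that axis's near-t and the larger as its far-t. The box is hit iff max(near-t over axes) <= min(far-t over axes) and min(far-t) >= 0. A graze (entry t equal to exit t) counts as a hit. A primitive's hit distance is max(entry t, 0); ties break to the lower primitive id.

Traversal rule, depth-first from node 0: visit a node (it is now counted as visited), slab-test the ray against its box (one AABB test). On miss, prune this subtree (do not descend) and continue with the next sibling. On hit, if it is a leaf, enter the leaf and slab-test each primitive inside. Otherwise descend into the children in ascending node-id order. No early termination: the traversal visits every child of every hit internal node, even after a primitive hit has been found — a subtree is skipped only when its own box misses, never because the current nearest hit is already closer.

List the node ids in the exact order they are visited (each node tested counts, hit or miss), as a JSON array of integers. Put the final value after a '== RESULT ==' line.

Traverse from the root:
N0 x:[21,61] y:[94/3,133/3] z:[33/2,37] -> hit [94/3,37], descend [8, 10]
  N8 x:[26,61] y:[94/3,43] z:[30,37] -> hit [94/3,37], descend [3, 11]
    N3 x:[37,61] y:[94/3,43] z:[30,37] -> hit [37,37], descend [5, 12]
      N5 x:[49,61] y:[94/3,98/3] z:[33,73/2] -> miss, prune
      N12 x:[37,54] y:[104/3,43] z:[30,37] -> hit [37,37] leaf, test {P0(miss), P3(miss), P13(miss)}
    N11 x:[26,40] y:[101/3,41] z:[30,34] -> hit [101/3,34], descend [7, 13]
      N7 x:[29,36] y:[101/3,37] z:[33,34] -> hit [101/3,34] leaf, test {P6(miss), P9@t=101/3}
      N13 x:[26,40] y:[38,41] z:[30,32] -> miss, prune
  N10 x:[21,58] y:[34,133/3] z:[33/2,32] -> miss, prune

9 AABB tests over nodes [0, 8, 3, 5, 12, 11, 7, 13, 10]; 2 leaves entered; closest P9.

== RESULT ==
[0, 8, 3, 5, 12, 11, 7, 13, 10]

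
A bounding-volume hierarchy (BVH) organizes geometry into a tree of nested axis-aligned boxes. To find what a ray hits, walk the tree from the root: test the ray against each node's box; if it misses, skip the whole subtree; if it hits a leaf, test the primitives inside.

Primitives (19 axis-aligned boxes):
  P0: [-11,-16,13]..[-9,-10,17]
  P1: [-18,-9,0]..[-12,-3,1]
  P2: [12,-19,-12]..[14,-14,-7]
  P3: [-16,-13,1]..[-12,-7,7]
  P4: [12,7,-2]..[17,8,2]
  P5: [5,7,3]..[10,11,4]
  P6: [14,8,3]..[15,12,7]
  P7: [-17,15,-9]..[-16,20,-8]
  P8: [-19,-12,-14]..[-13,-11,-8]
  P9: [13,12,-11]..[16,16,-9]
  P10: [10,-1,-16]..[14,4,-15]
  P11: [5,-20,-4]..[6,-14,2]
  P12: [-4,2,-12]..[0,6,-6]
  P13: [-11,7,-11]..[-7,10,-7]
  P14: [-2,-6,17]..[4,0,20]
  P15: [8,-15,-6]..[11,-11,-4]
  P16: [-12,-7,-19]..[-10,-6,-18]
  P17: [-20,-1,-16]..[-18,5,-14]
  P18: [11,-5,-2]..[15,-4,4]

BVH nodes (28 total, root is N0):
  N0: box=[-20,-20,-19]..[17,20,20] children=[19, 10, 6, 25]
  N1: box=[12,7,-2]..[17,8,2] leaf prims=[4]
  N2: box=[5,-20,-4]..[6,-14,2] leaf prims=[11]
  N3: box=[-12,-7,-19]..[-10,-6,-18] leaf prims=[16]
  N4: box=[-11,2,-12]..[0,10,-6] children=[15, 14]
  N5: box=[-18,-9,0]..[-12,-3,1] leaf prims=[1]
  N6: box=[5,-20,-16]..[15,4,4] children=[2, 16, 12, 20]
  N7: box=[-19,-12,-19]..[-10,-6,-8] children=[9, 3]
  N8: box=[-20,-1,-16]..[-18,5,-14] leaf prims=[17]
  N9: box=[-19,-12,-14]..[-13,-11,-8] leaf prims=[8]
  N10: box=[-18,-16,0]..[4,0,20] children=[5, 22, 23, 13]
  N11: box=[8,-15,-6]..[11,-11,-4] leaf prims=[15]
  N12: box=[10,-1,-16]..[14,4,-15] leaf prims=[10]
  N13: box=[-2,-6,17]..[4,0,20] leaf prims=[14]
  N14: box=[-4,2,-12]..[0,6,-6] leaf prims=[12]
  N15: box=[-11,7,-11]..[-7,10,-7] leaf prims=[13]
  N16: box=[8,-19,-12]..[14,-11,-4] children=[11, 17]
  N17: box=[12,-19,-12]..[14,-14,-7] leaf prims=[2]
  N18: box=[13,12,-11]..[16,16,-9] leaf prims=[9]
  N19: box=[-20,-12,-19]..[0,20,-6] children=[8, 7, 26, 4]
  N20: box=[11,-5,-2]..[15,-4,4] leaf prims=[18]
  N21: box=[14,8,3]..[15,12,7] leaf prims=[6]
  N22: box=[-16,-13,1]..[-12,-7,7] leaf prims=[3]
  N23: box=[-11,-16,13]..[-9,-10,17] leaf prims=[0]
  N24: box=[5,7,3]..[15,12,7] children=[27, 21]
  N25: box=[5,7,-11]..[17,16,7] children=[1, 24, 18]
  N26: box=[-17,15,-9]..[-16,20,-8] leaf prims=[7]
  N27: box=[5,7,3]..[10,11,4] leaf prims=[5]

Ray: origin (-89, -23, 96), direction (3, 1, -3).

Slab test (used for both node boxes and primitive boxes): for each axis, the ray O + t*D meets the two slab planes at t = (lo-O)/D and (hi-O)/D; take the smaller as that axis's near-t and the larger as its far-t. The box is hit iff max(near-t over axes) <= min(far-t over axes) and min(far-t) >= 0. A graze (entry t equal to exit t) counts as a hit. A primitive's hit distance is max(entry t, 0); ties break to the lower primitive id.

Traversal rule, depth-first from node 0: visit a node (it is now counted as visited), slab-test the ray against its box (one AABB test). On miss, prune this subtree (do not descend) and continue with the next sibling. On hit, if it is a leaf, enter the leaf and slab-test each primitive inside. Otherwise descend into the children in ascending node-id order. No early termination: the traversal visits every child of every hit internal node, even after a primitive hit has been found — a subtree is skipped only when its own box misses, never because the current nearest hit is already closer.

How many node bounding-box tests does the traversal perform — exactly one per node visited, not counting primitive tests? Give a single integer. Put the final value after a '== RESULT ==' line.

Trace the traversal:
N0 x:[23,106/3] y:[3,43] z:[76/3,115/3] -> hit [76/3,106/3], descend [6, 10, 19, 25]
  N6 x:[94/3,104/3] y:[3,27] z:[92/3,112/3] -> miss, prune
  N10 x:[71/3,31] y:[7,23] z:[76/3,32] -> miss, prune
  N19 x:[23,89/3] y:[11,43] z:[34,115/3] -> miss, prune
  N25 x:[94/3,106/3] y:[30,39] z:[89/3,107/3] -> hit [94/3,106/3], descend [1, 18, 24]
    N1 x:[101/3,106/3] y:[30,31] z:[94/3,98/3] -> miss, prune
    N18 x:[34,35] y:[35,39] z:[35,107/3] -> hit [35,35] leaf, test {P9@t=35}
    N24 x:[94/3,104/3] y:[30,35] z:[89/3,31] -> miss, prune

8 AABB tests over nodes [0, 6, 10, 19, 25, 1, 18, 24]; 1 leaf entered; closest P9.

== RESULT ==
8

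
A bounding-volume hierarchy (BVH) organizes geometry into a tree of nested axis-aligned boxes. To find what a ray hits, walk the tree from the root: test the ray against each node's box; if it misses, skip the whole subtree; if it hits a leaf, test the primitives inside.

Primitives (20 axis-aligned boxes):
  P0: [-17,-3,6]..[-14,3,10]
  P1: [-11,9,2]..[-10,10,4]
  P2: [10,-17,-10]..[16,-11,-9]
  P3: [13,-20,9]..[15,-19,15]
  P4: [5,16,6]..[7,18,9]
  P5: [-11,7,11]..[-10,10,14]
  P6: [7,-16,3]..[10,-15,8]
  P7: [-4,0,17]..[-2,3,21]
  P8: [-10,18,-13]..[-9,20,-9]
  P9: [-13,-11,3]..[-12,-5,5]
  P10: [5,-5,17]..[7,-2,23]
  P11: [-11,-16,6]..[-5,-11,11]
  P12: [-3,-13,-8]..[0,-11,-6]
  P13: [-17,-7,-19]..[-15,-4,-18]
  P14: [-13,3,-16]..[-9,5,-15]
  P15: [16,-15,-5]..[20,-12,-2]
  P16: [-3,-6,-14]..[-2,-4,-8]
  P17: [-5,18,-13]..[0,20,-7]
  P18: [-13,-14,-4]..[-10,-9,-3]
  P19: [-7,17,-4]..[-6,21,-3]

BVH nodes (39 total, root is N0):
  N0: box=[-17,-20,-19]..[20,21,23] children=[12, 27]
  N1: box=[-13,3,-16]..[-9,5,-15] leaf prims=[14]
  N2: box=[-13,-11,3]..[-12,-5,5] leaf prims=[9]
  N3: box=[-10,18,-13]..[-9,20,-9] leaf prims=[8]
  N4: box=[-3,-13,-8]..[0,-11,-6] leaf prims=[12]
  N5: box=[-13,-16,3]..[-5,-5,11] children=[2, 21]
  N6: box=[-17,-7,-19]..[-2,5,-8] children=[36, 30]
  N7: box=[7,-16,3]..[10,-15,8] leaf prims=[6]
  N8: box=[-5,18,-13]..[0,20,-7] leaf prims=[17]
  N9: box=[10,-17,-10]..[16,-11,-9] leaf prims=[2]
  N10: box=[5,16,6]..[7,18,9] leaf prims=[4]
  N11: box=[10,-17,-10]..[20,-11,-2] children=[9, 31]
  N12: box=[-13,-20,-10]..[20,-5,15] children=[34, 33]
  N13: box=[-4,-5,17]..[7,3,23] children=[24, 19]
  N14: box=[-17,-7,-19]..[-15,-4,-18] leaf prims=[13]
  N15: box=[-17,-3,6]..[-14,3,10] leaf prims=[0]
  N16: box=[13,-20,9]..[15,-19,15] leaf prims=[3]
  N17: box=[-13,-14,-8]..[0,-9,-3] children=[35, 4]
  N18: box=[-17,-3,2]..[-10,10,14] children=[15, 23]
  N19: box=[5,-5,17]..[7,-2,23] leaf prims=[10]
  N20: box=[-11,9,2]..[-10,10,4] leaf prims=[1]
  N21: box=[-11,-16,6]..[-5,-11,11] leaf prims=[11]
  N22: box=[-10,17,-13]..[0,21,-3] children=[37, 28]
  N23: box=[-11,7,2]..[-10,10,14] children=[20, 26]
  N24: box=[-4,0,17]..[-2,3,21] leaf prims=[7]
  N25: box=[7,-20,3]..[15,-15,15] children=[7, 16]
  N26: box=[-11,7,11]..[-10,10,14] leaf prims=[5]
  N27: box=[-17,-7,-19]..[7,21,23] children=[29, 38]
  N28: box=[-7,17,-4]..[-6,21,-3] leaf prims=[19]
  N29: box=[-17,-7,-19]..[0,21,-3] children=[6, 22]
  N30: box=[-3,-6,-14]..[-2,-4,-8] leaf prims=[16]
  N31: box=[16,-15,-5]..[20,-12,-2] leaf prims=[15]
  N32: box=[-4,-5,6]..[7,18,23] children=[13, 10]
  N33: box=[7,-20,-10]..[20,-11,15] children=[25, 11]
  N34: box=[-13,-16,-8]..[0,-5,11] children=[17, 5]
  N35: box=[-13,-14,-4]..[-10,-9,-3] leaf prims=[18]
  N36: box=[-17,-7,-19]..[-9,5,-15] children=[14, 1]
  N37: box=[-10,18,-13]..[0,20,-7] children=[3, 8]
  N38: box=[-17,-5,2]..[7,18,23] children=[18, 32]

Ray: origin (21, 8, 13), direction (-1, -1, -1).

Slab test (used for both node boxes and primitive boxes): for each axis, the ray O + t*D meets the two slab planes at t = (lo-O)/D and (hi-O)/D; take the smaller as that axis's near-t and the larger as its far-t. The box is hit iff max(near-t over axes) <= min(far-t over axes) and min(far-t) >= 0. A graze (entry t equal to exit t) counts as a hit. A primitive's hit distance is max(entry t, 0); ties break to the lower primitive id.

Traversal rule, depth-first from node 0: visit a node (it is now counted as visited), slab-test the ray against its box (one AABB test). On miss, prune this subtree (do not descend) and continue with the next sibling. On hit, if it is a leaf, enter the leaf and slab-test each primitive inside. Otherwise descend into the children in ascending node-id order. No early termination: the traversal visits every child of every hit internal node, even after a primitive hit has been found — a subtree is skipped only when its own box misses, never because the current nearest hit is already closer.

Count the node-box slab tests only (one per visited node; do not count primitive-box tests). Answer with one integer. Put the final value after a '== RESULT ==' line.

Walk:
N0 x:[1,38] y:[-13,28] z:[-10,32] -> hit [1,28], descend [12, 27]
  N12 x:[1,34] y:[13,28] z:[-2,23] -> hit [13,23], descend [33, 34]
    N33 x:[1,14] y:[19,28] z:[-2,23] -> miss, prune
    N34 x:[21,34] y:[13,24] z:[2,21] -> hit [21,21], descend [5, 17]
      N5 x:[26,34] y:[13,24] z:[2,10] -> miss, prune
      N17 x:[21,34] y:[17,22] z:[16,21] -> hit [21,21], descend [4, 35]
        N4 x:[21,24] y:[19,21] z:[19,21] -> hit [21,21] leaf, test {P12@t=21}
        N35 x:[31,34] y:[17,22] z:[16,17] -> miss, prune
  N27 x:[14,38] y:[-13,15] z:[-10,32] -> hit [14,15], descend [29, 38]
    N29 x:[21,38] y:[-13,15] z:[16,32] -> miss, prune
    N38 x:[14,38] y:[-10,13] z:[-10,11] -> miss, prune

order=[0, 12, 33, 34, 5, 17, 4, 35, 27, 29, 38]  |boxes|=11  |leaves|=1  hit=P12

== RESULT ==
11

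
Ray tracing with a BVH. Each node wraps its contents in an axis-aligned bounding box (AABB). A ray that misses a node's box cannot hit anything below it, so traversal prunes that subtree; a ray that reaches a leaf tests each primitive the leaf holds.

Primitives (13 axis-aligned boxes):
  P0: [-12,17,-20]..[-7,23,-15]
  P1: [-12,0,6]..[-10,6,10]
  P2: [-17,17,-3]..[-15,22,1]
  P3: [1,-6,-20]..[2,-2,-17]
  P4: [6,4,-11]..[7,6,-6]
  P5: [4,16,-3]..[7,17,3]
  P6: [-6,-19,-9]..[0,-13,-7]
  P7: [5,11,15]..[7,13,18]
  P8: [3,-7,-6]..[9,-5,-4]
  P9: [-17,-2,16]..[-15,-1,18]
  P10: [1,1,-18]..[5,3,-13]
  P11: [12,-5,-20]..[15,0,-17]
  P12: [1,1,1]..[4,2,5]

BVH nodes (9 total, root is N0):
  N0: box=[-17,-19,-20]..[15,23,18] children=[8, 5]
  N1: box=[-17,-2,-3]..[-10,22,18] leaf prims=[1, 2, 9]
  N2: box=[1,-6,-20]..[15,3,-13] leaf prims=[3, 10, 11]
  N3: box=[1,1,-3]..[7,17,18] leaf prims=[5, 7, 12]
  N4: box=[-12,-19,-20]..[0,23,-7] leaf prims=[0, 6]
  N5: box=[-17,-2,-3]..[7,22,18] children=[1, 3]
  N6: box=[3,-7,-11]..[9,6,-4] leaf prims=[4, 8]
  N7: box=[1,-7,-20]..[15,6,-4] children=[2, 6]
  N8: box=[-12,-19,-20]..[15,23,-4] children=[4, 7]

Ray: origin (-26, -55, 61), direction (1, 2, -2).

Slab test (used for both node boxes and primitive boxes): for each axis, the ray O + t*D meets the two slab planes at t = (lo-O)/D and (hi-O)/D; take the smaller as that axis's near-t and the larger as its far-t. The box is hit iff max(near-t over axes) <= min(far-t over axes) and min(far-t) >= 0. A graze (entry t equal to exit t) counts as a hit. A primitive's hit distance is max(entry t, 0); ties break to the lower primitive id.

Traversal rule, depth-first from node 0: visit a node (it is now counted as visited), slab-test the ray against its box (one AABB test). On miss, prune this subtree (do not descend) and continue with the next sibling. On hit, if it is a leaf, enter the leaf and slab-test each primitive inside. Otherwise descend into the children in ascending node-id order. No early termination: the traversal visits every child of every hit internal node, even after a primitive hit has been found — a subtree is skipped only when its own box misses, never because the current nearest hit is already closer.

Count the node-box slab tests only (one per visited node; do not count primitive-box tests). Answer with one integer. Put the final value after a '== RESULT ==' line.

Traverse from the root:
N0 x:[9,41] y:[18,39] z:[43/2,81/2] -> hit [43/2,39], descend [5, 8]
  N5 x:[9,33] y:[53/2,77/2] z:[43/2,32] -> hit [53/2,32], descend [1, 3]
    N1 x:[9,16] y:[53/2,77/2] z:[43/2,32] -> miss, prune
    N3 x:[27,33] y:[28,36] z:[43/2,32] -> hit [28,32] leaf, test {P5(miss), P7(miss), P12@t=28}
  N8 x:[14,41] y:[18,39] z:[65/2,81/2] -> hit [65/2,39], descend [4, 7]
    N4 x:[14,26] y:[18,39] z:[34,81/2] -> miss, prune
    N7 x:[27,41] y:[24,61/2] z:[65/2,81/2] -> miss, prune

7 AABB tests over nodes [0, 5, 1, 3, 8, 4, 7]; 1 leaf entered; closest P12.

== RESULT ==
7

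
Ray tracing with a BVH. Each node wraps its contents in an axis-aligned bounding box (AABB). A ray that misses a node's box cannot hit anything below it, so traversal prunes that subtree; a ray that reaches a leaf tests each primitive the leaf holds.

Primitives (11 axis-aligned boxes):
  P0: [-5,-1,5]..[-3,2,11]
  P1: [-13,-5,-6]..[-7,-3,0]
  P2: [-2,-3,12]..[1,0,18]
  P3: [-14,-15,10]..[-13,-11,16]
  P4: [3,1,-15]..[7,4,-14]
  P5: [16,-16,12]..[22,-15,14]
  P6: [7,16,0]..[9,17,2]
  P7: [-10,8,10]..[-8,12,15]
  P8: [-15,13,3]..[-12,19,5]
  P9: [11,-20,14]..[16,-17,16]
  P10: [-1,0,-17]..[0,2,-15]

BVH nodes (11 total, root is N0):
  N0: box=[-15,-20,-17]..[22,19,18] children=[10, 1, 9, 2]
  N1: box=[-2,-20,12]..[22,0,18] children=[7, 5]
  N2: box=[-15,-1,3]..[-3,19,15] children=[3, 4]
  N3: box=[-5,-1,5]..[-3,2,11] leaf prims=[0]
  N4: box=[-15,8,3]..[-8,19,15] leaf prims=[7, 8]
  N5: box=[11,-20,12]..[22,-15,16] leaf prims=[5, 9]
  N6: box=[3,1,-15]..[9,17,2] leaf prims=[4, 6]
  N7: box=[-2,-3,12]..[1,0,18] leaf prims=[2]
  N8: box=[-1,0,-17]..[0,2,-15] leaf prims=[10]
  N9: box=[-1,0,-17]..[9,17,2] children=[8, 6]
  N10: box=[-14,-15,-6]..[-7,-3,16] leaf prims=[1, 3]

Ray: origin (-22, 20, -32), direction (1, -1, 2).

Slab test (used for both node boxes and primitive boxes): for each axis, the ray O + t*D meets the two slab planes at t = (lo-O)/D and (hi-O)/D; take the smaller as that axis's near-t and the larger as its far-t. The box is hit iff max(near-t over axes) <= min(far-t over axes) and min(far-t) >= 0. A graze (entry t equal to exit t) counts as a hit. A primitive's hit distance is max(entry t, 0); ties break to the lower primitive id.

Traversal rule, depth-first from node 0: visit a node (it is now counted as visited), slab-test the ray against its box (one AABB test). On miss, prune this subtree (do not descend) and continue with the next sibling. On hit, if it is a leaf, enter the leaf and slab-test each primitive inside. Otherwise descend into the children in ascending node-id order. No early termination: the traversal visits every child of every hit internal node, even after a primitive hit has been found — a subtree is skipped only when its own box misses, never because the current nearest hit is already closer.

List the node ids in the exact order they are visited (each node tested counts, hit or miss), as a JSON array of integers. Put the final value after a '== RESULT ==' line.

Walk:
N0 x:[7,44] y:[1,40] z:[15/2,25] -> hit [15/2,25], descend [1, 2, 9, 10]
  N1 x:[20,44] y:[20,40] z:[22,25] -> hit [22,25], descend [5, 7]
    N5 x:[33,44] y:[35,40] z:[22,24] -> miss, prune
    N7 x:[20,23] y:[20,23] z:[22,25] -> hit [22,23] leaf, test {P2@t=22}
  N2 x:[7,19] y:[1,21] z:[35/2,47/2] -> hit [35/2,19], descend [3, 4]
    N3 x:[17,19] y:[18,21] z:[37/2,43/2] -> hit [37/2,19] leaf, test {P0@t=37/2}
    N4 x:[7,14] y:[1,12] z:[35/2,47/2] -> miss, prune
  N9 x:[21,31] y:[3,20] z:[15/2,17] -> miss, prune
  N10 x:[8,15] y:[23,35] z:[13,24] -> miss, prune

Summary -> nodes [0, 1, 5, 7, 2, 3, 4, 9, 10]; box-tests=9; leaf-entries=2; first=P0

== RESULT ==
[0, 1, 5, 7, 2, 3, 4, 9, 10]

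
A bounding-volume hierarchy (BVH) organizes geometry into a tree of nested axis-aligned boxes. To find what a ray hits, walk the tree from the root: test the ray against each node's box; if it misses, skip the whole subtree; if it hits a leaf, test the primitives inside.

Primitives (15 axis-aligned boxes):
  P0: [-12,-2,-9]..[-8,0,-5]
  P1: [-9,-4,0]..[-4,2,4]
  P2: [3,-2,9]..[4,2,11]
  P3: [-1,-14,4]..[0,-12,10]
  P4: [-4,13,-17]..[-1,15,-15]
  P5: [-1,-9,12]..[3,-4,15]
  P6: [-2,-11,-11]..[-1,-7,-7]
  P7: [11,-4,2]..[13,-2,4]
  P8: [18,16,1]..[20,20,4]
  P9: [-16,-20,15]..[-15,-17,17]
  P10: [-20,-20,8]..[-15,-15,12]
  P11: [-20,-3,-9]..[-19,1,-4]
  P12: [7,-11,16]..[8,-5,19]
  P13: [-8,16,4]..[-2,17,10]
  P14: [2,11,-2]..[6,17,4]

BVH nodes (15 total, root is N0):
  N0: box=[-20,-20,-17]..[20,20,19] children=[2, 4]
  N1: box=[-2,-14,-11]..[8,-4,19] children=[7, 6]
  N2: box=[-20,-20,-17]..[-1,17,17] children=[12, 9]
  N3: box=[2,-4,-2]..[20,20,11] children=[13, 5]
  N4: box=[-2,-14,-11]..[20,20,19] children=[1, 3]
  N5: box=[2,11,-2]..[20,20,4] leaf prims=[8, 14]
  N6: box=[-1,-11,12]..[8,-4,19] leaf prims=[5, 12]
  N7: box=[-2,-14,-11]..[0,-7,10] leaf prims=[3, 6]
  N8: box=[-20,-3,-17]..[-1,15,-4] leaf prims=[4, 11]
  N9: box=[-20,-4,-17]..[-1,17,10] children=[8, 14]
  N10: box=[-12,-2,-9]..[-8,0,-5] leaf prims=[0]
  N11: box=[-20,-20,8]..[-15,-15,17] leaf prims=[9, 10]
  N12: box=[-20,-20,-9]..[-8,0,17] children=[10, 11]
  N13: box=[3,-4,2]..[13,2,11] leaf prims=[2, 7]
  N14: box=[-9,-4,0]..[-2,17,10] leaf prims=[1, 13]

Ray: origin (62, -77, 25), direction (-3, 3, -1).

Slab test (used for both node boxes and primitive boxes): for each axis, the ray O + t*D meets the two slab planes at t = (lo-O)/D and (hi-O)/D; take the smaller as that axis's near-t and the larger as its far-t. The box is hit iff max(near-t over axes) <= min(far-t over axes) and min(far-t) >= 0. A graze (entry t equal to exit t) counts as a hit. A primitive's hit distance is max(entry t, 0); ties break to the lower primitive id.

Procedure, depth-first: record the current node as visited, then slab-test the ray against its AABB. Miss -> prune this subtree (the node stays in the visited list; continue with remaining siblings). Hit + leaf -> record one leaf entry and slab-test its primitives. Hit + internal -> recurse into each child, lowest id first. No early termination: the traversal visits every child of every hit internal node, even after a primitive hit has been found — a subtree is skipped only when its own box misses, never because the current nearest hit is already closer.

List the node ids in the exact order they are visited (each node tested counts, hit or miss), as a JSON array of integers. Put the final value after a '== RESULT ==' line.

Walk:
N0 x:[14,82/3] y:[19,97/3] z:[6,42] -> hit [19,82/3], descend [2, 4]
  N2 x:[21,82/3] y:[19,94/3] z:[8,42] -> hit [21,82/3], descend [9, 12]
    N9 x:[21,82/3] y:[73/3,94/3] z:[15,42] -> hit [73/3,82/3], descend [8, 14]
      N8 x:[21,82/3] y:[74/3,92/3] z:[29,42] -> miss, prune
      N14 x:[64/3,71/3] y:[73/3,94/3] z:[15,25] -> miss, prune
    N12 x:[70/3,82/3] y:[19,77/3] z:[8,34] -> hit [70/3,77/3], descend [10, 11]
      N10 x:[70/3,74/3] y:[25,77/3] z:[30,34] -> miss, prune
      N11 x:[77/3,82/3] y:[19,62/3] z:[8,17] -> miss, prune
  N4 x:[14,64/3] y:[21,97/3] z:[6,36] -> hit [21,64/3], descend [1, 3]
    N1 x:[18,64/3] y:[21,73/3] z:[6,36] -> hit [21,64/3], descend [6, 7]
      N6 x:[18,21] y:[22,73/3] z:[6,13] -> miss, prune
      N7 x:[62/3,64/3] y:[21,70/3] z:[15,36] -> hit [21,64/3] leaf, test {P3@t=21, P6(miss)}
    N3 x:[14,20] y:[73/3,97/3] z:[14,27] -> miss, prune

order=[0, 2, 9, 8, 14, 12, 10, 11, 4, 1, 6, 7, 3]  |boxes|=13  |leaves|=1  hit=P3

== RESULT ==
[0, 2, 9, 8, 14, 12, 10, 11, 4, 1, 6, 7, 3]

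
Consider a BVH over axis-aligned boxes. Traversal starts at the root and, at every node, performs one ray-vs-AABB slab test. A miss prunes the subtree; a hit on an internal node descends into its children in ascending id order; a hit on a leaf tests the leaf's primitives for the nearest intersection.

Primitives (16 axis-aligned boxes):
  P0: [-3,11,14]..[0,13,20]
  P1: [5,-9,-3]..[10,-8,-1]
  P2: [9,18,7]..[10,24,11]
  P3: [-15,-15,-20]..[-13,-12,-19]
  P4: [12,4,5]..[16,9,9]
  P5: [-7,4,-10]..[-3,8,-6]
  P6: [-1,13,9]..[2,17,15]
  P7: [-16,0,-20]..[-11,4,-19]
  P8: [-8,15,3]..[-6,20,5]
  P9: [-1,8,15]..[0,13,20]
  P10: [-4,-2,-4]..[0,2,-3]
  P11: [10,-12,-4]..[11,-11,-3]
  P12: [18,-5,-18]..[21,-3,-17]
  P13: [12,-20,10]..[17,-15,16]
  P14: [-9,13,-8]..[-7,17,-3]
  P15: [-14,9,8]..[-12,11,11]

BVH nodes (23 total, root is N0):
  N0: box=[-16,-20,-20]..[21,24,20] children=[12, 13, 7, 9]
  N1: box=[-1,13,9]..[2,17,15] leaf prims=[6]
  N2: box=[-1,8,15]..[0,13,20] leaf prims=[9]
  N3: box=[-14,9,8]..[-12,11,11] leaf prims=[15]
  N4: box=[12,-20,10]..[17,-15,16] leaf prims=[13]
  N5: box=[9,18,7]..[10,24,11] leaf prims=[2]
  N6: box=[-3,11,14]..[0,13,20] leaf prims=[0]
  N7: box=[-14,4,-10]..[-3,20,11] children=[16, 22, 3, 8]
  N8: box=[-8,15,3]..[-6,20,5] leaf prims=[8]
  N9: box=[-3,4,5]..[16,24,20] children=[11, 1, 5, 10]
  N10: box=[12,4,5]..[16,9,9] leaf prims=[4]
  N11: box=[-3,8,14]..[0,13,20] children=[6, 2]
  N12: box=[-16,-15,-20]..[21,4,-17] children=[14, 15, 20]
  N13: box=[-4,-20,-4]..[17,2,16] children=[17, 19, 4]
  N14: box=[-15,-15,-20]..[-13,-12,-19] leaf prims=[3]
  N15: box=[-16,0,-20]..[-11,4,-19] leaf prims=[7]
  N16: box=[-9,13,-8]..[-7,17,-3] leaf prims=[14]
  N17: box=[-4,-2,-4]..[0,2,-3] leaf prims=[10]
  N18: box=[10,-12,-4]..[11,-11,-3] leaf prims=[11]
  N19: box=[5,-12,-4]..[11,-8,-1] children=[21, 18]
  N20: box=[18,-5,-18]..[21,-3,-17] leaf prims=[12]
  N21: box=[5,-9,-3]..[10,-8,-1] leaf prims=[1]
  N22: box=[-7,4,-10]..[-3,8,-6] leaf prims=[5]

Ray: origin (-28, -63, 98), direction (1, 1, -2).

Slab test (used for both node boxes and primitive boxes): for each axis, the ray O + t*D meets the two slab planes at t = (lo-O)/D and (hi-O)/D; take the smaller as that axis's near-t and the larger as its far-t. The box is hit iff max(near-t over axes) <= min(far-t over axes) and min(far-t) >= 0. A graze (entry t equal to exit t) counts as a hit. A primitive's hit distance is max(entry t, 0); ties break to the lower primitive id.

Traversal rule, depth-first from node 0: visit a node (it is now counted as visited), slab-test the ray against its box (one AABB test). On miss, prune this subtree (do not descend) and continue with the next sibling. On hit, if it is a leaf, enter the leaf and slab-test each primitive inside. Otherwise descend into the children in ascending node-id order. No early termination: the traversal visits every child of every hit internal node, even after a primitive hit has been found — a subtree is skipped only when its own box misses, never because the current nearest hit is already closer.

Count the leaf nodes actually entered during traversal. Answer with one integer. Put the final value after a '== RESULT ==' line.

Traverse from the root:
N0 x:[12,49] y:[43,87] z:[39,59] -> hit [43,49], descend [7, 9, 12, 13]
  N7 x:[14,25] y:[67,83] z:[87/2,54] -> miss, prune
  N9 x:[25,44] y:[67,87] z:[39,93/2] -> miss, prune
  N12 x:[12,49] y:[48,67] z:[115/2,59] -> miss, prune
  N13 x:[24,45] y:[43,65] z:[41,51] -> hit [43,45], descend [4, 17, 19]
    N4 x:[40,45] y:[43,48] z:[41,44] -> hit [43,44] leaf, test {P13@t=43}
    N17 x:[24,28] y:[61,65] z:[101/2,51] -> miss, prune
    N19 x:[33,39] y:[51,55] z:[99/2,51] -> miss, prune

Summary -> nodes [0, 7, 9, 12, 13, 4, 17, 19]; box-tests=8; leaf-entries=1; first=P13

== RESULT ==
1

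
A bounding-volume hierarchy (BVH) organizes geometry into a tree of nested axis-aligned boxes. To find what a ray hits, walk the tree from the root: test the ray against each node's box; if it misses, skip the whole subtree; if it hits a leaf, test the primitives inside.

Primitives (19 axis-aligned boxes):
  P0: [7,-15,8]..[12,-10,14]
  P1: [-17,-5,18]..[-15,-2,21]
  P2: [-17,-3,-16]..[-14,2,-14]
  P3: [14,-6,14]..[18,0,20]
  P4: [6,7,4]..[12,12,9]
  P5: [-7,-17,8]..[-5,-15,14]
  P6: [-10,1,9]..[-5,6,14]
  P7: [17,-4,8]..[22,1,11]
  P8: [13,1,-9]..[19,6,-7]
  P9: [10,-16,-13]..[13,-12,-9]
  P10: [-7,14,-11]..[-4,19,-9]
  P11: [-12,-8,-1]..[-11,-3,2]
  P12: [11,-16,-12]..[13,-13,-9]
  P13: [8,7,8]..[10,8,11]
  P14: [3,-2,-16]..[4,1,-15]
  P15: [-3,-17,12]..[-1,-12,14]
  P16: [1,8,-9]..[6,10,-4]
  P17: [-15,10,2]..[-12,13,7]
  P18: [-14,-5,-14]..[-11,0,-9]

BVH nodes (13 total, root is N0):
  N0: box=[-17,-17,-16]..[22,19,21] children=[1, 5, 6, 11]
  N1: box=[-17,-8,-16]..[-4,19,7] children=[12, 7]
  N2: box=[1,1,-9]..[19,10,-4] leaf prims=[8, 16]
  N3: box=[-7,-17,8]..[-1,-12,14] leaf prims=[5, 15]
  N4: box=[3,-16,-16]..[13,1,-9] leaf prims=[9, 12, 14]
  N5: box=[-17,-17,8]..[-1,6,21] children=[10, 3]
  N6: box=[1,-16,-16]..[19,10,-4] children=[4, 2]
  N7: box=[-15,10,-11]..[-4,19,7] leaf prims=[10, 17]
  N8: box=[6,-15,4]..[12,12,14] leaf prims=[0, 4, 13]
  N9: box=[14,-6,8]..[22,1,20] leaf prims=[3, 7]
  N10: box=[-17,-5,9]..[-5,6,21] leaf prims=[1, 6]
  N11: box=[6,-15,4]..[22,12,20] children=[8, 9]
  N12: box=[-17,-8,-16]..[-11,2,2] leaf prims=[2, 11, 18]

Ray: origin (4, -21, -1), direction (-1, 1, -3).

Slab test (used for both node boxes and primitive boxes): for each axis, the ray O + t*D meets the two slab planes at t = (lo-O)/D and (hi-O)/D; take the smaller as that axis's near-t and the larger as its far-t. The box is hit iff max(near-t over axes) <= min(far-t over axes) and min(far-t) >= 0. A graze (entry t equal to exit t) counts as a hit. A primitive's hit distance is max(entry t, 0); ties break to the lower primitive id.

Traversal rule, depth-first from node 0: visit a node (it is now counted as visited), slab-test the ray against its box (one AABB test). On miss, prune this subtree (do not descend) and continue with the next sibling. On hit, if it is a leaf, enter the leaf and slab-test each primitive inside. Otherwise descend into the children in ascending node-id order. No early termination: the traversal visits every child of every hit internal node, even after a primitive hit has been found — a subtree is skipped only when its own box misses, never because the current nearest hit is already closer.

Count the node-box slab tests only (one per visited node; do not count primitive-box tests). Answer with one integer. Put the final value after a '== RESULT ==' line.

Traverse from the root:
N0 x:[-18,21] y:[4,40] z:[-22/3,5] -> hit [4,5], descend [1, 5, 6, 11]
  N1 x:[8,21] y:[13,40] z:[-8/3,5] -> miss, prune
  N5 x:[5,21] y:[4,27] z:[-22/3,-3] -> miss, prune
  N6 x:[-15,3] y:[5,31] z:[1,5] -> miss, prune
  N11 x:[-18,-2] y:[6,33] z:[-7,-5/3] -> miss, prune

Summary -> nodes [0, 1, 5, 6, 11]; box-tests=5; leaf-entries=0; first=miss

== RESULT ==
5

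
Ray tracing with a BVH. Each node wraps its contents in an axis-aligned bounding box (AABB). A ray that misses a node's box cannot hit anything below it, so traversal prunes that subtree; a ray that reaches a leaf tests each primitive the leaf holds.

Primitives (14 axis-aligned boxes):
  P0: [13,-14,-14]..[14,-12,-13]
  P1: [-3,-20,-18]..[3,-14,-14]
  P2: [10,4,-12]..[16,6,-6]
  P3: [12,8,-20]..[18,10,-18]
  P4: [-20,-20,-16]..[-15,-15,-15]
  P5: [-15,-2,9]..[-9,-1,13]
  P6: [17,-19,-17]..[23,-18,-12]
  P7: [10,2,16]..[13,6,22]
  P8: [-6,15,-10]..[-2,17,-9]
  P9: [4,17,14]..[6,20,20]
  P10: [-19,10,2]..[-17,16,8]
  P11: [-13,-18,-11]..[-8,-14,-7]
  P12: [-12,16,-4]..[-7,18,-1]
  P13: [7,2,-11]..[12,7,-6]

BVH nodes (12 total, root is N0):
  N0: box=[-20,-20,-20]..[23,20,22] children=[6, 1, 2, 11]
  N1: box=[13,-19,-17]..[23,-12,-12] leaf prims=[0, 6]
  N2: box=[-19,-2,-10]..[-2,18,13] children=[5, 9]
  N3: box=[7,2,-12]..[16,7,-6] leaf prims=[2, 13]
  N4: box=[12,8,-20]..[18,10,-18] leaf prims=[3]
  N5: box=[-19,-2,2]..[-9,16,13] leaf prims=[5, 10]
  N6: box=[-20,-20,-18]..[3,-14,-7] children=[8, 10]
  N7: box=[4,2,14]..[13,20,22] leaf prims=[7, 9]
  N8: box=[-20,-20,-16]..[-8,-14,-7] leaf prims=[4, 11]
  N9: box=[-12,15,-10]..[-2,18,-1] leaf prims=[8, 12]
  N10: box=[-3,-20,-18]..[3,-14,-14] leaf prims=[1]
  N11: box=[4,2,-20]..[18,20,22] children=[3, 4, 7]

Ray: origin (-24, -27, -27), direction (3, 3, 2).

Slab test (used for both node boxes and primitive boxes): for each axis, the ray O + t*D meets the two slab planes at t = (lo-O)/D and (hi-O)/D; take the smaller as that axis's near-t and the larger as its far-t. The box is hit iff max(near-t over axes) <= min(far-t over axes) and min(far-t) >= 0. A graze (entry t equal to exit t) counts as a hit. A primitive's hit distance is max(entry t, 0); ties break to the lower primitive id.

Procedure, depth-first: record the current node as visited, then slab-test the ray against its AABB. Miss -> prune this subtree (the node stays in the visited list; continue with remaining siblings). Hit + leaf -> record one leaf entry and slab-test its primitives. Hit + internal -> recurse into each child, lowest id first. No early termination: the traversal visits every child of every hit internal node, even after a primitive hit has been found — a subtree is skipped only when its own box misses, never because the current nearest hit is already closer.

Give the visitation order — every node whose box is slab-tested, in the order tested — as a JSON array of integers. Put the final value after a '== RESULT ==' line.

Walk:
N0 x:[4/3,47/3] y:[7/3,47/3] z:[7/2,49/2] -> hit [7/2,47/3], descend [1, 2, 6, 11]
  N1 x:[37/3,47/3] y:[8/3,5] z:[5,15/2] -> miss, prune
  N2 x:[5/3,22/3] y:[25/3,15] z:[17/2,20] -> miss, prune
  N6 x:[4/3,9] y:[7/3,13/3] z:[9/2,10] -> miss, prune
  N11 x:[28/3,14] y:[29/3,47/3] z:[7/2,49/2] -> hit [29/3,14], descend [3, 4, 7]
    N3 x:[31/3,40/3] y:[29/3,34/3] z:[15/2,21/2] -> hit [31/3,21/2] leaf, test {P2(miss), P13@t=31/3}
    N4 x:[12,14] y:[35/3,37/3] z:[7/2,9/2] -> miss, prune
    N7 x:[28/3,37/3] y:[29/3,47/3] z:[41/2,49/2] -> miss, prune

order=[0, 1, 2, 6, 11, 3, 4, 7]  |boxes|=8  |leaves|=1  hit=P13

== RESULT ==
[0, 1, 2, 6, 11, 3, 4, 7]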